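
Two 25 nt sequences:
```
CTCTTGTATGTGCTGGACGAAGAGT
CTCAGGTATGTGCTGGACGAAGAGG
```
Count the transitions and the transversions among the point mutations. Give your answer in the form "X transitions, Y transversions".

0 transitions, 3 transversions

Transitions (purine↔purine or pyrimidine↔pyrimidine): none.
Transversions (purine↔pyrimidine): 4 T→A, 5 T→G, 25 T→G.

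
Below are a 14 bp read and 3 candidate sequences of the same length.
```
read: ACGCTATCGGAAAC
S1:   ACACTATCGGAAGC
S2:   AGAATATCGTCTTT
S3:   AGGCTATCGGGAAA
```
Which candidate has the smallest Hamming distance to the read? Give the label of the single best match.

S1

Hamming distances to read — S1: 2; S2: 8; S3: 3.
Smallest is S1 with 2 mismatches.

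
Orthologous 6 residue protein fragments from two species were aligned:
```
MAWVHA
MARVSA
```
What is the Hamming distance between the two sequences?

Comparing position by position, 2 positions differ: 3 (W/R), 5 (H/S).

2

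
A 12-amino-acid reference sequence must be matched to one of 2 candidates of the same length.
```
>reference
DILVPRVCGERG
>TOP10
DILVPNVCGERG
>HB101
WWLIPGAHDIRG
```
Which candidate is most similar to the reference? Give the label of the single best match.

TOP10 differs at 1 residue; HB101 differs at 8 residues. The closest is TOP10.

TOP10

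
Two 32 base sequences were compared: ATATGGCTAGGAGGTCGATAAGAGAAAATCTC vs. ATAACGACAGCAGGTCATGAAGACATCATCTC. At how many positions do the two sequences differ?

11

The sequences differ at positions 4, 5, 7, 8, 11, 17, 18, 19, 24, 26, 27 (1-based) — 11 in total.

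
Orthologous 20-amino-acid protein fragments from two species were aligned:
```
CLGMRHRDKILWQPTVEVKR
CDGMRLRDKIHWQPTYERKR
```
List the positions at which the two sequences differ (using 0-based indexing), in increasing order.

Scanning 0-based: 1: L/D; 5: H/L; 10: L/H; 15: V/Y; 17: V/R.

1, 5, 10, 15, 17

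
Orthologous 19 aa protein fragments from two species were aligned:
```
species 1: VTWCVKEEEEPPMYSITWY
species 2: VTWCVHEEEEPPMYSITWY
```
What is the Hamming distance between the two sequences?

Mismatches (1-based): residue 6: K→H.

1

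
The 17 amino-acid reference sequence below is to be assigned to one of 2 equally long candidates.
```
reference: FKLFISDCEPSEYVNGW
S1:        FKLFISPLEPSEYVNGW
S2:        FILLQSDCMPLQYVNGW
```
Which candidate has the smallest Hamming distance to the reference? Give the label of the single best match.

Hamming distances to reference — S1: 2; S2: 6.
Smallest is S1 with 2 mismatches.

S1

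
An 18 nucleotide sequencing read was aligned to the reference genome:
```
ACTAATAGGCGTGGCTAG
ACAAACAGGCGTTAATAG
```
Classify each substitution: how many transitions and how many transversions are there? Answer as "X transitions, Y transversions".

2 transitions, 3 transversions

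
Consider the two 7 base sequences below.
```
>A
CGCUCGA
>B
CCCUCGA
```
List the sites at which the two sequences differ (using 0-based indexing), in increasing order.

Differences at site 1 (G→C).

1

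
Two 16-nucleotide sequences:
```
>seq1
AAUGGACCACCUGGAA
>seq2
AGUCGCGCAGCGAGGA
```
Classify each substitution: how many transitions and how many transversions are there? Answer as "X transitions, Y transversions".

Mismatches (1-based):
base 2: A→G (purine→purine, transition)
base 4: G→C (purine→pyrimidine, transversion)
base 6: A→C (purine→pyrimidine, transversion)
base 7: C→G (pyrimidine→purine, transversion)
base 10: C→G (pyrimidine→purine, transversion)
base 12: U→G (pyrimidine→purine, transversion)
base 13: G→A (purine→purine, transition)
base 15: A→G (purine→purine, transition)

3 transitions, 5 transversions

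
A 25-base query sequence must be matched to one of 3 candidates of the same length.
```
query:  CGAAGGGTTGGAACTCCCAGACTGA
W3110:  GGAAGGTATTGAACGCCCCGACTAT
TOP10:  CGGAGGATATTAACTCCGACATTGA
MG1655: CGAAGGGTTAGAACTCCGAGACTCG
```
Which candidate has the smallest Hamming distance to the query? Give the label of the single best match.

MG1655

W3110 differs at 8 bases; TOP10 differs at 8 bases; MG1655 differs at 4 bases. The closest is MG1655.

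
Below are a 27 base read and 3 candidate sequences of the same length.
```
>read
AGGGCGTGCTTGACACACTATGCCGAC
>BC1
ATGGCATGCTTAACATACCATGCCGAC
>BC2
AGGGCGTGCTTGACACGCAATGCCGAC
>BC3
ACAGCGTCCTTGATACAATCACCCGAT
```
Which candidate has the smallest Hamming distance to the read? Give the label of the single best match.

BC2

BC1 differs at 5 sites; BC2 differs at 2 sites; BC3 differs at 9 sites. The closest is BC2.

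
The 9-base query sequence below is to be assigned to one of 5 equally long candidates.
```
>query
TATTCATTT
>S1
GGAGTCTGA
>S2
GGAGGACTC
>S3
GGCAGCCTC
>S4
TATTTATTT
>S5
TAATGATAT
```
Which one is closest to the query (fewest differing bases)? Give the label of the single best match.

Hamming distances to query — S1: 8; S2: 7; S3: 8; S4: 1; S5: 3.
Smallest is S4 with 1 mismatch.

S4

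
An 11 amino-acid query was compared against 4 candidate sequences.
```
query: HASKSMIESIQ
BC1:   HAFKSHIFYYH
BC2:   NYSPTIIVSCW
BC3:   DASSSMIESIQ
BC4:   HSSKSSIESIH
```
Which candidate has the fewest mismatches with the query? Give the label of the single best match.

Hamming distances to query — BC1: 6; BC2: 8; BC3: 2; BC4: 3.
Smallest is BC3 with 2 mismatches.

BC3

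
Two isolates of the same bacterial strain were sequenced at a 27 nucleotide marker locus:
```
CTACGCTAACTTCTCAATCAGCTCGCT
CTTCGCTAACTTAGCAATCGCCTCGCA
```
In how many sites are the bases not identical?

6

Mismatches (1-based): site 3: A→T; site 13: C→A; site 14: T→G; site 20: A→G; site 21: G→C; site 27: T→A.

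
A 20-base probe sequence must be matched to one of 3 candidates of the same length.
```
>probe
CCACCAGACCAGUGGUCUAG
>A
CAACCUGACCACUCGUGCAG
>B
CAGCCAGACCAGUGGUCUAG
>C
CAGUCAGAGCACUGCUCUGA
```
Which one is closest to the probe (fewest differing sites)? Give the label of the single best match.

B

Hamming distances to probe — A: 6; B: 2; C: 8.
Smallest is B with 2 mismatches.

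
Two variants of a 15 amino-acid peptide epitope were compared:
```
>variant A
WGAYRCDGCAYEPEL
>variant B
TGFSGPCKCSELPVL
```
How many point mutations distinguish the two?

11

The sequences differ at positions 1, 3, 4, 5, 6, 7, 8, 10, 11, 12, 14 (1-based) — 11 in total.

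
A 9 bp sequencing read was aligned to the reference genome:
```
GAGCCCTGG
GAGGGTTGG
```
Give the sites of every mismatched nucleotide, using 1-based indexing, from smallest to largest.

Scanning 1-based: 4: C/G; 5: C/G; 6: C/T.

4, 5, 6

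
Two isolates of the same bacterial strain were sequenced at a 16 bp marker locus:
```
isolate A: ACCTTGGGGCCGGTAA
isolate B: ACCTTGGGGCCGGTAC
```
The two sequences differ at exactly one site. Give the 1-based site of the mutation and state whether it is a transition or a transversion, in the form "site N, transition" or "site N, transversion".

The sequences differ only at site 16: A→C (purine→pyrimidine), a transversion.

site 16, transversion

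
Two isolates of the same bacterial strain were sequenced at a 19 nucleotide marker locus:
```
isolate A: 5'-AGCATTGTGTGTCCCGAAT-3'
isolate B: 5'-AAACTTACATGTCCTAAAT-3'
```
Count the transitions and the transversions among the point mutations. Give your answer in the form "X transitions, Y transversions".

6 transitions, 2 transversions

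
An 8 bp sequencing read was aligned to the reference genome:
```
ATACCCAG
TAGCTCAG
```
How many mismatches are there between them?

4

The sequences differ at positions 1, 2, 3, 5 (1-based) — 4 in total.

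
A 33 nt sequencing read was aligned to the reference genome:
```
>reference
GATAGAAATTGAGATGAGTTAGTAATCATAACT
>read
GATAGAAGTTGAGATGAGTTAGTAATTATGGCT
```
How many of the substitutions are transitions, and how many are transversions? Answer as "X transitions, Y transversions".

Transitions (purine↔purine or pyrimidine↔pyrimidine): 8 A→G, 27 C→T, 30 A→G, 31 A→G.
Transversions (purine↔pyrimidine): none.

4 transitions, 0 transversions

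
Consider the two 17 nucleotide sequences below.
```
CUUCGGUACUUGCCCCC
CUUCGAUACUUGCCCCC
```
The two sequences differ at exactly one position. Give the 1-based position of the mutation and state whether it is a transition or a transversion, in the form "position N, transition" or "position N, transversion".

position 6, transition

Position 6 changes G→A. G is a purine and A is a purine, so this is a transition.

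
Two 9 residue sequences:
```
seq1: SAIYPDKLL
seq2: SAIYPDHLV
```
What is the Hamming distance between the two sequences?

2

The sequences differ at residues 7, 9 (1-based) — 2 in total.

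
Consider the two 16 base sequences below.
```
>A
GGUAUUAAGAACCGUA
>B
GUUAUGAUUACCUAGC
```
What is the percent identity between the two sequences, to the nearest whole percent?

9 positions differ (2, 6, 8, 9, 11, 13, 14, 15, 16), so 7 of 16 match: 7/16 = 43.75%.

44%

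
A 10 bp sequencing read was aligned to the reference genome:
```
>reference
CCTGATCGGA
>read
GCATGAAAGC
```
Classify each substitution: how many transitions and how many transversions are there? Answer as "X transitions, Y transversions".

Transitions (purine↔purine or pyrimidine↔pyrimidine): 5 A→G, 8 G→A.
Transversions (purine↔pyrimidine): 1 C→G, 3 T→A, 4 G→T, 6 T→A, 7 C→A, 10 A→C.

2 transitions, 6 transversions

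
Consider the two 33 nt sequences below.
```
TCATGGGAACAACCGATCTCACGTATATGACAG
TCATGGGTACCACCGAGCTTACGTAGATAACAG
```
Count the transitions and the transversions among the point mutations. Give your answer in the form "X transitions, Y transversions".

Mismatches (1-based):
base 8: A→T (purine→pyrimidine, transversion)
base 11: A→C (purine→pyrimidine, transversion)
base 17: T→G (pyrimidine→purine, transversion)
base 20: C→T (pyrimidine→pyrimidine, transition)
base 26: T→G (pyrimidine→purine, transversion)
base 29: G→A (purine→purine, transition)

2 transitions, 4 transversions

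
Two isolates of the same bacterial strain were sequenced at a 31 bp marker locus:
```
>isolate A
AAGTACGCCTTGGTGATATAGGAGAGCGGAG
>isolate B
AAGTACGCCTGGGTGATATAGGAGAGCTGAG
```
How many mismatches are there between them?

2

Comparing position by position, 2 bases differ: 11 (T/G), 28 (G/T).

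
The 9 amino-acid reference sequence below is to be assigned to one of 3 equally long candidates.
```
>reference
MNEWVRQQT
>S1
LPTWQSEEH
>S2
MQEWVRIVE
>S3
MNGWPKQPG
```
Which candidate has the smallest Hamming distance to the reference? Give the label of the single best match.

S1 differs at 8 residues; S2 differs at 4 residues; S3 differs at 5 residues. The closest is S2.

S2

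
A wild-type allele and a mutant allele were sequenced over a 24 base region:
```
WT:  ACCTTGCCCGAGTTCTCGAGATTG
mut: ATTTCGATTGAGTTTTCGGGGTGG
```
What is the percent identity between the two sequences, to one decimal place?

58.3%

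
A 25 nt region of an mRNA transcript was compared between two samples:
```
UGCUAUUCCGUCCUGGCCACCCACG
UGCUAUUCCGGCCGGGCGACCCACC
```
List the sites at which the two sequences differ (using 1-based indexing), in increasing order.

Differences at site 11 (U→G), site 14 (U→G), site 18 (C→G), site 25 (G→C).

11, 14, 18, 25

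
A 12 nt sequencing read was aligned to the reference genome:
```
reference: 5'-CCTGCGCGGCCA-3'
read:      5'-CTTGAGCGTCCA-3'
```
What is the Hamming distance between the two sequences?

The sequences differ at sites 2, 5, 9 (1-based) — 3 in total.

3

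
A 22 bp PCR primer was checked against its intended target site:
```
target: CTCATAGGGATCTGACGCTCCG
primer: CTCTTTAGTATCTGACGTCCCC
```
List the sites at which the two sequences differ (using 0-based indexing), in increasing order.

3, 5, 6, 8, 17, 18, 21

Scanning 0-based: 3: A/T; 5: A/T; 6: G/A; 8: G/T; 17: C/T; 18: T/C; 21: G/C.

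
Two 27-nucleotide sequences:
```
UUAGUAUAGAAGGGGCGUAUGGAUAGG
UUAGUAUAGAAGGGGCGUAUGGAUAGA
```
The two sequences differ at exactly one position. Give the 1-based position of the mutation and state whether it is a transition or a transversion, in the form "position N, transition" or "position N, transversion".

The sequences differ only at position 27: G→A (purine→purine), a transition.

position 27, transition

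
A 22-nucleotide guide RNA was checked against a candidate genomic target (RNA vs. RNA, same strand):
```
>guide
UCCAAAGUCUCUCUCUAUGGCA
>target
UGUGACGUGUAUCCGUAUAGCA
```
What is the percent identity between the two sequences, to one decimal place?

59.1%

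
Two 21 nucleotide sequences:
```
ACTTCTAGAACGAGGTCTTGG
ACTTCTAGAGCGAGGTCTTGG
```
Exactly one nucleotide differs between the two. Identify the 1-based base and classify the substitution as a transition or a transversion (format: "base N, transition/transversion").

base 10, transition

The sequences differ only at base 10: A→G (purine→purine), a transition.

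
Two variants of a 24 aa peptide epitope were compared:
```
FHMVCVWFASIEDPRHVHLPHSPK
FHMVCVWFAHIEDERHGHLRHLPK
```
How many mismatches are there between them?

5

Mismatches (1-based): position 10: S→H; position 14: P→E; position 17: V→G; position 20: P→R; position 22: S→L.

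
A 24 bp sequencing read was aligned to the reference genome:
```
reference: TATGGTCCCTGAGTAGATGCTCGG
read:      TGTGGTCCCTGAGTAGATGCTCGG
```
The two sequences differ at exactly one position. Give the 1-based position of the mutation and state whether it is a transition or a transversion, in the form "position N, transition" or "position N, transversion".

Position 2 changes A→G. A is a purine and G is a purine, so this is a transition.

position 2, transition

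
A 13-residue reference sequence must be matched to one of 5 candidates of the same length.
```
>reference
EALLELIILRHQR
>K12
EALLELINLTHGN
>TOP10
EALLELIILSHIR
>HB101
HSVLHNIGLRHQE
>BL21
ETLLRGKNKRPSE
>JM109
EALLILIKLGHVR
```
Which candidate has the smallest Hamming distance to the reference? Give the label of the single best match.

K12 differs at 4 residues; TOP10 differs at 2 residues; HB101 differs at 7 residues; BL21 differs at 9 residues; JM109 differs at 4 residues. The closest is TOP10.

TOP10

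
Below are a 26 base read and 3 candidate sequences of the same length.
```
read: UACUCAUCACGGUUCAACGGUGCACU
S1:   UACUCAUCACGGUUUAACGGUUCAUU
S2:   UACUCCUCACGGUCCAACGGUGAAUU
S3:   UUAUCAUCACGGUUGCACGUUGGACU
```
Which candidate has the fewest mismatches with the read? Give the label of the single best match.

S1 differs at 3 bases; S2 differs at 4 bases; S3 differs at 6 bases. The closest is S1.

S1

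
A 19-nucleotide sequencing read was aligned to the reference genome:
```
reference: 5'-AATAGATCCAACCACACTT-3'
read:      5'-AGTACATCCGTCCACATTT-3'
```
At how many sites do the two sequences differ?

5

Comparing position by position, 5 sites differ: 2 (A/G), 5 (G/C), 10 (A/G), 11 (A/T), 17 (C/T).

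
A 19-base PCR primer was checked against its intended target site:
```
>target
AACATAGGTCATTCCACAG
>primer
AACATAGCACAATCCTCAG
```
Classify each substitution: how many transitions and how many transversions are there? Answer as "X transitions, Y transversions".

0 transitions, 4 transversions

Transitions (purine↔purine or pyrimidine↔pyrimidine): none.
Transversions (purine↔pyrimidine): 8 G→C, 9 T→A, 12 T→A, 16 A→T.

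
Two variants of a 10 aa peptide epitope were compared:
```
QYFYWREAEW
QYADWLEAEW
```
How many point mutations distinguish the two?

3

Mismatches (1-based): residue 3: F→A; residue 4: Y→D; residue 6: R→L.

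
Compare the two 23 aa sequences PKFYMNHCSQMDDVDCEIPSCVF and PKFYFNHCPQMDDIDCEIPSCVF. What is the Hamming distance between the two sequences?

3

Mismatches (1-based): residue 5: M→F; residue 9: S→P; residue 14: V→I.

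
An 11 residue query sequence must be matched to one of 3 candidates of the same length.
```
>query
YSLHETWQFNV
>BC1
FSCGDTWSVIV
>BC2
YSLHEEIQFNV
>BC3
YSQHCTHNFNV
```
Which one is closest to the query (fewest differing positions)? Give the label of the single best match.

BC1 differs at 7 positions; BC2 differs at 2 positions; BC3 differs at 4 positions. The closest is BC2.

BC2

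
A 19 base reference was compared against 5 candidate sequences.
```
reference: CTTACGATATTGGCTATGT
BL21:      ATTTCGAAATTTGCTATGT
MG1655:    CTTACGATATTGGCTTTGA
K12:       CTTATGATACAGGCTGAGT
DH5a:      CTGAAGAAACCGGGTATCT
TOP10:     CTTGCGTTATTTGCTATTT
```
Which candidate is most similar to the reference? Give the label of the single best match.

MG1655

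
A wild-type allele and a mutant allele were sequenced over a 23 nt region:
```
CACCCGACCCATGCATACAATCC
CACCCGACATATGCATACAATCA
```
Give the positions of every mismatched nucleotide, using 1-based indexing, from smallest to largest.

Differences at position 9 (C→A), position 10 (C→T), position 23 (C→A).

9, 10, 23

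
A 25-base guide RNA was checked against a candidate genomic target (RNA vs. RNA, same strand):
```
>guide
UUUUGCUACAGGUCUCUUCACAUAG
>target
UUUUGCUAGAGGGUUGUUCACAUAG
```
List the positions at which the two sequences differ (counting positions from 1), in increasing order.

9, 13, 14, 16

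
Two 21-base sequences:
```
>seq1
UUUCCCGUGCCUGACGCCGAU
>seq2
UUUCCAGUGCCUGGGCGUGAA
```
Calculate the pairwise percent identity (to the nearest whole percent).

Mismatches at positions 6, 14, 15, 16, 17, 18, 21 (1-based): 7 of 21.
Identical positions: 14/21 = 66.67% → 67%.

67%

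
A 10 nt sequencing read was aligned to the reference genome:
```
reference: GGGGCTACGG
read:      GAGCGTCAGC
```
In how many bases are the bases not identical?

6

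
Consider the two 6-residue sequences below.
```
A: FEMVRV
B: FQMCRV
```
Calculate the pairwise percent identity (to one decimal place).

66.7%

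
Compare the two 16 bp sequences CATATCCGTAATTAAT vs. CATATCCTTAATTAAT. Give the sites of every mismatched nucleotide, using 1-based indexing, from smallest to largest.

Differences at site 8 (G→T).

8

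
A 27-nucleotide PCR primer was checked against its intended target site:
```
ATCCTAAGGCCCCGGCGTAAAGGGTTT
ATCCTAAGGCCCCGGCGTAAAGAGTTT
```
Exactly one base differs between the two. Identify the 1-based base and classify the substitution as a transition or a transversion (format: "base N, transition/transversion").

base 23, transition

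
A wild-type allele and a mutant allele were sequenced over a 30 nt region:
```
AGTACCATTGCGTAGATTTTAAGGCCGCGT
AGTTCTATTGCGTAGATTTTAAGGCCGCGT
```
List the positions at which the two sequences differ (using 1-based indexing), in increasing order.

4, 6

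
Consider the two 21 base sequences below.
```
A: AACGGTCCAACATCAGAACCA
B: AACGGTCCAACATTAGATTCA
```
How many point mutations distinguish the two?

3

Comparing position by position, 3 positions differ: 14 (C/T), 18 (A/T), 19 (C/T).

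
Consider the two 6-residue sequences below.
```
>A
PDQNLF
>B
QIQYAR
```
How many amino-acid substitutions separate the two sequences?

5

Mismatches (1-based): residue 1: P→Q; residue 2: D→I; residue 4: N→Y; residue 5: L→A; residue 6: F→R.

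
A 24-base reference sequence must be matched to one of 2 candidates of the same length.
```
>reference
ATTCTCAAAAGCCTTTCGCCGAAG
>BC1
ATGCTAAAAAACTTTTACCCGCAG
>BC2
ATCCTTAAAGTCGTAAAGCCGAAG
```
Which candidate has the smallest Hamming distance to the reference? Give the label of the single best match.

BC1

BC1 differs at 7 positions; BC2 differs at 8 positions. The closest is BC1.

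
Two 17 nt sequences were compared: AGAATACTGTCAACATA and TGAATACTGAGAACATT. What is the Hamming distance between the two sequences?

The sequences differ at bases 1, 10, 11, 17 (1-based) — 4 in total.

4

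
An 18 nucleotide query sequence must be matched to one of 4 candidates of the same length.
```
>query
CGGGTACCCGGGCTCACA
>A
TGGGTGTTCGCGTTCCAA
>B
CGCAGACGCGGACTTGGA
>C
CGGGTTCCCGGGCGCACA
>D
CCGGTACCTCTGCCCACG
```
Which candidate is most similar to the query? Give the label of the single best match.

C

Hamming distances to query — A: 8; B: 8; C: 2; D: 6.
Smallest is C with 2 mismatches.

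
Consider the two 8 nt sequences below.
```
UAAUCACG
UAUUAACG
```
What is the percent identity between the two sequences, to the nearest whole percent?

Mismatches at positions 3, 5 (1-based): 2 of 8.
Identical positions: 6/8 = 75% → 75%.

75%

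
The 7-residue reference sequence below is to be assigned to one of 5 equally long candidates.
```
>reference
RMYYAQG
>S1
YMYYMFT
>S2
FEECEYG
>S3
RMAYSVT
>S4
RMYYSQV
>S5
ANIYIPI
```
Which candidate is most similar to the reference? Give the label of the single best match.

S1 differs at 4 residues; S2 differs at 6 residues; S3 differs at 4 residues; S4 differs at 2 residues; S5 differs at 6 residues. The closest is S4.

S4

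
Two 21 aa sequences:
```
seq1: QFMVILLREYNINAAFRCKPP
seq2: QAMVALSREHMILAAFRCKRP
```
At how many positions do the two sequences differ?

7

Comparing position by position, 7 positions differ: 2 (F/A), 5 (I/A), 7 (L/S), 10 (Y/H), 11 (N/M), 13 (N/L), 20 (P/R).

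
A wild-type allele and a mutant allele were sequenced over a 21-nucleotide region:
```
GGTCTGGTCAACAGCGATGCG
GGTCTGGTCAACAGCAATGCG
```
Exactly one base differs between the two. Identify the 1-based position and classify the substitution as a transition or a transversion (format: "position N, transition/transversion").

Position 16 changes G→A. G is a purine and A is a purine, so this is a transition.

position 16, transition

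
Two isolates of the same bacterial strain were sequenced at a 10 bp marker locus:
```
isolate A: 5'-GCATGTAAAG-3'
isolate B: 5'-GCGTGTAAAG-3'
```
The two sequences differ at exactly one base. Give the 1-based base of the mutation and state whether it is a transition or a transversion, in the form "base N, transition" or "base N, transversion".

base 3, transition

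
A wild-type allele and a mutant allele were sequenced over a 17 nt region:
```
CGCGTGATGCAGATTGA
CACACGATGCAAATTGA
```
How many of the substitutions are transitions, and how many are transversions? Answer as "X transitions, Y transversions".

4 transitions, 0 transversions

Transitions (purine↔purine or pyrimidine↔pyrimidine): 2 G→A, 4 G→A, 5 T→C, 12 G→A.
Transversions (purine↔pyrimidine): none.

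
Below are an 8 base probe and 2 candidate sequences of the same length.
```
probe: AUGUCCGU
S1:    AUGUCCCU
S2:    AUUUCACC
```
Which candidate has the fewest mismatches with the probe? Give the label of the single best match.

S1 differs at 1 base; S2 differs at 4 bases. The closest is S1.

S1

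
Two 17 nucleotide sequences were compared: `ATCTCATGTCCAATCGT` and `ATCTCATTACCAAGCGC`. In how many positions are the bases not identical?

Mismatches (1-based): position 8: G→T; position 9: T→A; position 14: T→G; position 17: T→C.

4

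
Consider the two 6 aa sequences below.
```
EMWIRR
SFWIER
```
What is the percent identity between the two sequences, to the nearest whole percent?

Mismatches at positions 1, 2, 5 (1-based): 3 of 6.
Identical positions: 3/6 = 50% → 50%.

50%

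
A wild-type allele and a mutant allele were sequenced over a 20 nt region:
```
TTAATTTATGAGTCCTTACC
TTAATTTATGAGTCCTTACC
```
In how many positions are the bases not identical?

0

No positions differ; the sequences are identical.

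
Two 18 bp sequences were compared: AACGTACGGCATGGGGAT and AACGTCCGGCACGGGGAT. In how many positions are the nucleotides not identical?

The sequences differ at positions 6, 12 (1-based) — 2 in total.

2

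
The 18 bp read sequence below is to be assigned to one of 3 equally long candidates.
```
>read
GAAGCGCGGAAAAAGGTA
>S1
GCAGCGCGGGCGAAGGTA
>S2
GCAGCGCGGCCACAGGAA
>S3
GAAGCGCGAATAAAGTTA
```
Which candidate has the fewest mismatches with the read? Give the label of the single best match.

S1 differs at 4 positions; S2 differs at 5 positions; S3 differs at 3 positions. The closest is S3.

S3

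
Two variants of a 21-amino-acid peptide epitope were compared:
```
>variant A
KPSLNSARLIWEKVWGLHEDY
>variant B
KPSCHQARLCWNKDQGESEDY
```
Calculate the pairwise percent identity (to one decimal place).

Mismatches at positions 4, 5, 6, 10, 12, 14, 15, 17, 18 (1-based): 9 of 21.
Identical positions: 12/21 = 57.14% → 57.1%.

57.1%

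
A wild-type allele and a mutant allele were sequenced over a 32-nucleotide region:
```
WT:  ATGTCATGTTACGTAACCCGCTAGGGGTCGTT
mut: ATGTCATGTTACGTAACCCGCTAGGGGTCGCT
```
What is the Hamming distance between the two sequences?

Mismatches (1-based): position 31: T→C.

1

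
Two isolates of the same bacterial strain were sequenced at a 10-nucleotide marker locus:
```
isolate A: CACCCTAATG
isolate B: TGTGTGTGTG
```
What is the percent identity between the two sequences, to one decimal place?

20.0%

8 positions differ (1, 2, 3, 4, 5, 6, 7, 8), so 2 of 10 match: 2/10 = 20%.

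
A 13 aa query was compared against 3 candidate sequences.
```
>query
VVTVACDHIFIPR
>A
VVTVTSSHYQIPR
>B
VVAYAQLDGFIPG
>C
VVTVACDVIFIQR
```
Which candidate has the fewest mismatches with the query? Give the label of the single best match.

C

A differs at 5 residues; B differs at 7 residues; C differs at 2 residues. The closest is C.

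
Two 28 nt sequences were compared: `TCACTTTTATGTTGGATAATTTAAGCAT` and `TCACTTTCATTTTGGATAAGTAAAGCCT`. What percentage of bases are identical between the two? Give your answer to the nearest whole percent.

82%

5 positions differ (8, 11, 20, 22, 27), so 23 of 28 match: 23/28 = 82.14%.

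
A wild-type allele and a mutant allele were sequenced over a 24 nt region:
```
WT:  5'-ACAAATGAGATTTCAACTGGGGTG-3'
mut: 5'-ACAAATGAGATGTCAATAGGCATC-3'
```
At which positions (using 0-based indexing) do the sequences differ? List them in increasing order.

11, 16, 17, 20, 21, 23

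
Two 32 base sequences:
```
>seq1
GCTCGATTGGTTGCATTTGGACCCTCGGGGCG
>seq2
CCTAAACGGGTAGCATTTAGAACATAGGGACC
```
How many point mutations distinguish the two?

Comparing position by position, 12 bases differ: 1 (G/C), 4 (C/A), 5 (G/A), 7 (T/C), 8 (T/G), 12 (T/A), 19 (G/A), 22 (C/A), 24 (C/A), 26 (C/A), 30 (G/A), 32 (G/C).

12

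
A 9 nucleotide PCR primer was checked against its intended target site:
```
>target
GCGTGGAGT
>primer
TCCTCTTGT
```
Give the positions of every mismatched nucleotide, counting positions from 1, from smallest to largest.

1, 3, 5, 6, 7

Scanning 1-based: 1: G/T; 3: G/C; 5: G/C; 6: G/T; 7: A/T.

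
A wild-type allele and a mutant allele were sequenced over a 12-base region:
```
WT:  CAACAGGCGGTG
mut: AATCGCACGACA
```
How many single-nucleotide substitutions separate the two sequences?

8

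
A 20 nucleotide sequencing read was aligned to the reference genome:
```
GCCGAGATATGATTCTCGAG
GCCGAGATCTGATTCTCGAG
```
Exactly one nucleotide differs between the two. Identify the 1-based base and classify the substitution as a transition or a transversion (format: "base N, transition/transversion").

base 9, transversion

Base 9 changes A→C. A is a purine and C is a pyrimidine, so this is a transversion.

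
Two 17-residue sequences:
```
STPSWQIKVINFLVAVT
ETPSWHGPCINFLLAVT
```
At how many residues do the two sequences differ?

Mismatches (1-based): residue 1: S→E; residue 6: Q→H; residue 7: I→G; residue 8: K→P; residue 9: V→C; residue 14: V→L.

6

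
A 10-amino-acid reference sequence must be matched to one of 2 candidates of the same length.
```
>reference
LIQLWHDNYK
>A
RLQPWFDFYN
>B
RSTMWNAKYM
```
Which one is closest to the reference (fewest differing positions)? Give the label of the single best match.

A differs at 6 positions; B differs at 8 positions. The closest is A.

A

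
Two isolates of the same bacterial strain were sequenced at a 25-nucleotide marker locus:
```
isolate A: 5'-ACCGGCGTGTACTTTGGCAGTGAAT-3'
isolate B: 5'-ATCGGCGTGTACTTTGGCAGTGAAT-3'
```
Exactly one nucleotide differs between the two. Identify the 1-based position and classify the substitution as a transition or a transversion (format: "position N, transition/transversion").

position 2, transition

The sequences differ only at position 2: C→T (pyrimidine→pyrimidine), a transition.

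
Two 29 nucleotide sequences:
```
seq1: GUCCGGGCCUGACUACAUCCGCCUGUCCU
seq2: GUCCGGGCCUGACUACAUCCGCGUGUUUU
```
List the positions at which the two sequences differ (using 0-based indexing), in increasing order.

22, 26, 27

Scanning 0-based: 22: C/G; 26: C/U; 27: C/U.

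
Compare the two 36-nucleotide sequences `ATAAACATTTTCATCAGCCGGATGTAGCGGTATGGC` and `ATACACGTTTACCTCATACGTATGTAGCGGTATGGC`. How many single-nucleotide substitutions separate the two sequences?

7

The sequences differ at positions 4, 7, 11, 13, 17, 18, 21 (1-based) — 7 in total.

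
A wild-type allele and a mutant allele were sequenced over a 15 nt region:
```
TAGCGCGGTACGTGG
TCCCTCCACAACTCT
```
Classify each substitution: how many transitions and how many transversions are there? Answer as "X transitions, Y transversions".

2 transitions, 8 transversions

Mismatches (1-based):
base 2: A→C (purine→pyrimidine, transversion)
base 3: G→C (purine→pyrimidine, transversion)
base 5: G→T (purine→pyrimidine, transversion)
base 7: G→C (purine→pyrimidine, transversion)
base 8: G→A (purine→purine, transition)
base 9: T→C (pyrimidine→pyrimidine, transition)
base 11: C→A (pyrimidine→purine, transversion)
base 12: G→C (purine→pyrimidine, transversion)
base 14: G→C (purine→pyrimidine, transversion)
base 15: G→T (purine→pyrimidine, transversion)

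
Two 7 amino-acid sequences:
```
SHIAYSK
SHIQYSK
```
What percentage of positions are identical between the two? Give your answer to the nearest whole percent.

1 position differs (4), so 6 of 7 match: 6/7 = 85.71%.

86%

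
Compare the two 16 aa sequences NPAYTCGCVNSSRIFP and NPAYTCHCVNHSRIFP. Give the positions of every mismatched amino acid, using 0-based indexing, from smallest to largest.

6, 10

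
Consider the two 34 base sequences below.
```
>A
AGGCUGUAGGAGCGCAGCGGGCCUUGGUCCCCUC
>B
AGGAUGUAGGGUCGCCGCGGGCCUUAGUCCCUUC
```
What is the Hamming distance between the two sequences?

Mismatches (1-based): site 4: C→A; site 11: A→G; site 12: G→U; site 16: A→C; site 26: G→A; site 32: C→U.

6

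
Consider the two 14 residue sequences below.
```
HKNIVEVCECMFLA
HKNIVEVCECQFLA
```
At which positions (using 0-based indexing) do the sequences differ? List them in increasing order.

Differences at position 10 (M→Q).

10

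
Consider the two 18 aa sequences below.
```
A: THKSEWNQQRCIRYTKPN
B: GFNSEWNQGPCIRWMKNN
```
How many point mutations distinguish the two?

8

The sequences differ at positions 1, 2, 3, 9, 10, 14, 15, 17 (1-based) — 8 in total.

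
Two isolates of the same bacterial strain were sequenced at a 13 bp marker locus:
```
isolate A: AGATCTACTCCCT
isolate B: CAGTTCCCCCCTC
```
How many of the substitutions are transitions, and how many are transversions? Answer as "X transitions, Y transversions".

Transitions (purine↔purine or pyrimidine↔pyrimidine): 2 G→A, 3 A→G, 5 C→T, 6 T→C, 9 T→C, 12 C→T, 13 T→C.
Transversions (purine↔pyrimidine): 1 A→C, 7 A→C.

7 transitions, 2 transversions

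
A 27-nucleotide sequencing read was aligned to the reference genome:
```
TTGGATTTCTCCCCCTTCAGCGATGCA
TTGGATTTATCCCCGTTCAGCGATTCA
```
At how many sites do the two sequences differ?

3

The sequences differ at sites 9, 15, 25 (1-based) — 3 in total.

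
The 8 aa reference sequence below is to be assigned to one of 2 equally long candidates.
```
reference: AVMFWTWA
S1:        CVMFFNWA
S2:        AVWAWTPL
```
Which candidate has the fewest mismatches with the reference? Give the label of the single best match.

S1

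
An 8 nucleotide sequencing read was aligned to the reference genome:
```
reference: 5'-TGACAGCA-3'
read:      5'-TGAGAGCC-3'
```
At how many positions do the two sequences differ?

2

The sequences differ at positions 4, 8 (1-based) — 2 in total.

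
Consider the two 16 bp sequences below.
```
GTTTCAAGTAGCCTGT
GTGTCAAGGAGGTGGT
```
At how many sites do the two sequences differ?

Mismatches (1-based): site 3: T→G; site 9: T→G; site 12: C→G; site 13: C→T; site 14: T→G.

5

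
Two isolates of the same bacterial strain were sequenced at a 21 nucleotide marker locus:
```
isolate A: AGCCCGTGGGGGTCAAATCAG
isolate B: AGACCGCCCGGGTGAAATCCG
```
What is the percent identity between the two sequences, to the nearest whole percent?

6 positions differ (3, 7, 8, 9, 14, 20), so 15 of 21 match: 15/21 = 71.43%.

71%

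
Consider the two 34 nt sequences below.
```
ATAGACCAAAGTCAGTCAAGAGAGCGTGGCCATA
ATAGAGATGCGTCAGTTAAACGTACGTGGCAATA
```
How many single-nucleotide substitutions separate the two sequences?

The sequences differ at positions 6, 7, 8, 9, 10, 17, 20, 21, 23, 24, 31 (1-based) — 11 in total.

11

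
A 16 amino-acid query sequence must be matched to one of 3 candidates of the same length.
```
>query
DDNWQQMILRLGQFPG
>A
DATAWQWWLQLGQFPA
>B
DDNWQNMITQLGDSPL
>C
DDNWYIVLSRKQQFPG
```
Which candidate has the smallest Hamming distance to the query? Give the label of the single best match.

B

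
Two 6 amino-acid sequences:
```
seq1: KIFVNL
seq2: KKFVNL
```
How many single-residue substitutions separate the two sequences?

1

The sequences differ at positions 2 (1-based) — 1 in total.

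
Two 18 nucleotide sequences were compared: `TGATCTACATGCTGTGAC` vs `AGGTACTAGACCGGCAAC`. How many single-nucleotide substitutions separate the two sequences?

12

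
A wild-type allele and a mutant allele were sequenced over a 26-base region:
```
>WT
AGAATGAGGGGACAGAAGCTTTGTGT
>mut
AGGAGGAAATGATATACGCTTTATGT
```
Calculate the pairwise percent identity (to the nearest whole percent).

65%

Mismatches at positions 3, 5, 8, 9, 10, 13, 15, 17, 23 (1-based): 9 of 26.
Identical positions: 17/26 = 65.38% → 65%.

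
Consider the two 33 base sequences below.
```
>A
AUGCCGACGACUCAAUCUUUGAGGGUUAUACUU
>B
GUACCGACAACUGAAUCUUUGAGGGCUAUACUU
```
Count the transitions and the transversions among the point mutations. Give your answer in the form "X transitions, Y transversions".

Transitions (purine↔purine or pyrimidine↔pyrimidine): 1 A→G, 3 G→A, 9 G→A, 26 U→C.
Transversions (purine↔pyrimidine): 13 C→G.

4 transitions, 1 transversion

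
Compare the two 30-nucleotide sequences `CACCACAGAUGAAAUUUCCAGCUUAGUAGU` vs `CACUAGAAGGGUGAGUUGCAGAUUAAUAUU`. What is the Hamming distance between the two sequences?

12

Comparing position by position, 12 positions differ: 4 (C/U), 6 (C/G), 8 (G/A), 9 (A/G), 10 (U/G), 12 (A/U), 13 (A/G), 15 (U/G), 18 (C/G), 22 (C/A), 26 (G/A), 29 (G/U).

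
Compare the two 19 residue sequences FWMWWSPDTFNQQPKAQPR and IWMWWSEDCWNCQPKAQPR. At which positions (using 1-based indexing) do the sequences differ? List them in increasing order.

1, 7, 9, 10, 12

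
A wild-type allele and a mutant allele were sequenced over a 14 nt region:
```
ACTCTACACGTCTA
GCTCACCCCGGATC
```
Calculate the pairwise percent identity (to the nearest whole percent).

50%

Mismatches at positions 1, 5, 6, 8, 11, 12, 14 (1-based): 7 of 14.
Identical positions: 7/14 = 50% → 50%.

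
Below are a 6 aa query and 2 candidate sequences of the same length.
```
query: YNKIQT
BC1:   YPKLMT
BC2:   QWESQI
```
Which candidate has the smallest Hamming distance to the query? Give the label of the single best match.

Hamming distances to query — BC1: 3; BC2: 5.
Smallest is BC1 with 3 mismatches.

BC1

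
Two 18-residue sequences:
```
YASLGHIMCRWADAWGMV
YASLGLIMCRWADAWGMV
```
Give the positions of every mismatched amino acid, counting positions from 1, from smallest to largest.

6

Scanning 1-based: 6: H/L.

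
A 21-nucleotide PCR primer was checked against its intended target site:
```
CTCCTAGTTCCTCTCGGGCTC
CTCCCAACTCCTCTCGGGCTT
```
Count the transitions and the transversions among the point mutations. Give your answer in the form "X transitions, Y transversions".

4 transitions, 0 transversions

Mismatches (1-based):
site 5: T→C (pyrimidine→pyrimidine, transition)
site 7: G→A (purine→purine, transition)
site 8: T→C (pyrimidine→pyrimidine, transition)
site 21: C→T (pyrimidine→pyrimidine, transition)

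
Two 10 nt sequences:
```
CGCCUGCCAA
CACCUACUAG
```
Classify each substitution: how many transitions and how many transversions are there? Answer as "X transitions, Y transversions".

Mismatches (1-based):
base 2: G→A (purine→purine, transition)
base 6: G→A (purine→purine, transition)
base 8: C→U (pyrimidine→pyrimidine, transition)
base 10: A→G (purine→purine, transition)

4 transitions, 0 transversions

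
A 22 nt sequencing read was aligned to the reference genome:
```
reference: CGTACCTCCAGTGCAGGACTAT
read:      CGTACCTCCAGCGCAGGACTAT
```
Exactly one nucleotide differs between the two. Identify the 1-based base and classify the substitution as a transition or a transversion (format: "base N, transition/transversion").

base 12, transition

The sequences differ only at base 12: T→C (pyrimidine→pyrimidine), a transition.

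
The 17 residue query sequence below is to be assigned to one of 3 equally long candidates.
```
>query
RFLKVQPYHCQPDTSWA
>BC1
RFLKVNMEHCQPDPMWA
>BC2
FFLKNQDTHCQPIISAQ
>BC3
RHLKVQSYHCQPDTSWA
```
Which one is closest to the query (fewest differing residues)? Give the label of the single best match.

BC1 differs at 5 residues; BC2 differs at 8 residues; BC3 differs at 2 residues. The closest is BC3.

BC3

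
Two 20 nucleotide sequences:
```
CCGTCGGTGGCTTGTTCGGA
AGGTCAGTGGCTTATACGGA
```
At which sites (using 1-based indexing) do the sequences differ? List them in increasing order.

Differences at site 1 (C→A), site 2 (C→G), site 6 (G→A), site 14 (G→A), site 16 (T→A).

1, 2, 6, 14, 16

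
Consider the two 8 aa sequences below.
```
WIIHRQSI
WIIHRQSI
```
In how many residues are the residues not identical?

0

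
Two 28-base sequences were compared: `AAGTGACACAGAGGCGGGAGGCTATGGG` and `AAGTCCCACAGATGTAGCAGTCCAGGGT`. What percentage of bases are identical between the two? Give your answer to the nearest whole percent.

64%

10 positions differ (5, 6, 13, 15, 16, 18, 21, 23, 25, 28), so 18 of 28 match: 18/28 = 64.29%.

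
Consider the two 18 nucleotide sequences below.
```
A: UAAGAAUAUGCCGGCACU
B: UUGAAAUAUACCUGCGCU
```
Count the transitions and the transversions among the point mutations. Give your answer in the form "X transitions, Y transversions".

Transitions (purine↔purine or pyrimidine↔pyrimidine): 3 A→G, 4 G→A, 10 G→A, 16 A→G.
Transversions (purine↔pyrimidine): 2 A→U, 13 G→U.

4 transitions, 2 transversions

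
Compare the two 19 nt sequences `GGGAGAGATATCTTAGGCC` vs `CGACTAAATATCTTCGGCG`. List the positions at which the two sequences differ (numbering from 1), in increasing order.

1, 3, 4, 5, 7, 15, 19

Differences at position 1 (G→C), position 3 (G→A), position 4 (A→C), position 5 (G→T), position 7 (G→A), position 15 (A→C), position 19 (C→G).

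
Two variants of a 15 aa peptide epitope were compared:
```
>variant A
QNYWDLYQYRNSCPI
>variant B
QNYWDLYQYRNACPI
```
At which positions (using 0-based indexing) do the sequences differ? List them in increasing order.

11

Scanning 0-based: 11: S/A.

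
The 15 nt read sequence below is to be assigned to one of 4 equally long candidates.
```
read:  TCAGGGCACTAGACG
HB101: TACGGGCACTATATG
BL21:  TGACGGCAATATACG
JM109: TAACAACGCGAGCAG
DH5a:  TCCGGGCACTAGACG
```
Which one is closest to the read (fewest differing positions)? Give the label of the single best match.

HB101 differs at 4 positions; BL21 differs at 4 positions; JM109 differs at 8 positions; DH5a differs at 1 position. The closest is DH5a.

DH5a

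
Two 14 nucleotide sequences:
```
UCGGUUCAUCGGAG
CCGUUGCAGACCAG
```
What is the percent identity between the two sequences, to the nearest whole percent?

Mismatches at positions 1, 4, 6, 9, 10, 11, 12 (1-based): 7 of 14.
Identical positions: 7/14 = 50% → 50%.

50%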